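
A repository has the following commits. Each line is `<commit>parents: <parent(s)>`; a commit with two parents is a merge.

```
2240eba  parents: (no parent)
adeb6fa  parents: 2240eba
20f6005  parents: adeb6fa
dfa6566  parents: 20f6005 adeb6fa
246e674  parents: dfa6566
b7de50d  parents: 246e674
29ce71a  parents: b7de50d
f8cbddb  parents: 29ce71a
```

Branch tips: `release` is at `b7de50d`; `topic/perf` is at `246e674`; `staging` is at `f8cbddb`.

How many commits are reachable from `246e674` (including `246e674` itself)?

5

Walking parent pointers from 246e674: reachable set = {20f6005, 2240eba, 246e674, adeb6fa, dfa6566}.
That is 5 commits.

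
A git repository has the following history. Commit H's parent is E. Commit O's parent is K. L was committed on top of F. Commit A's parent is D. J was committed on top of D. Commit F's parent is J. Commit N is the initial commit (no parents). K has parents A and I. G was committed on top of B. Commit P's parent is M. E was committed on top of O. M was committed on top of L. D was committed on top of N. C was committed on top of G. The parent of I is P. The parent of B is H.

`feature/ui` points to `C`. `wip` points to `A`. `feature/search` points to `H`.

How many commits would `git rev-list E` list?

12

Walking parent pointers from E: reachable set = {A, D, E, F, I, J, K, L, M, N, O, P}.
That is 12 commits.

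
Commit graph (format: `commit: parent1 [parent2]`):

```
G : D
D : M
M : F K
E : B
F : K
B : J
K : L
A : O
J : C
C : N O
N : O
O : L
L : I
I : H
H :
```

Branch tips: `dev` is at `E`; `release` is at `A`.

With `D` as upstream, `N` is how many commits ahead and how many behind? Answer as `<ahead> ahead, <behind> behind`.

2 ahead, 4 behind

Reachable from N: {H, I, L, N, O}.
Reachable from D: {D, F, H, I, K, L, M}.
Only in N's history (ahead): {N, O} — 2.
Only in D's history (behind): {D, F, K, M} — 4.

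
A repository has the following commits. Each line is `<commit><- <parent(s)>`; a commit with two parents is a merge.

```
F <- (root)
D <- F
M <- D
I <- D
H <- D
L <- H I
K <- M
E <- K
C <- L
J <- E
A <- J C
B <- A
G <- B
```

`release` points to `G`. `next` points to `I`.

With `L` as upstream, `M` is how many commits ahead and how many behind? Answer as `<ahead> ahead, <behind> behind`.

Reachable from M: {D, F, M}.
Reachable from L: {D, F, H, I, L}.
Only in M's history (ahead): {M} — 1.
Only in L's history (behind): {H, I, L} — 3.

1 ahead, 3 behind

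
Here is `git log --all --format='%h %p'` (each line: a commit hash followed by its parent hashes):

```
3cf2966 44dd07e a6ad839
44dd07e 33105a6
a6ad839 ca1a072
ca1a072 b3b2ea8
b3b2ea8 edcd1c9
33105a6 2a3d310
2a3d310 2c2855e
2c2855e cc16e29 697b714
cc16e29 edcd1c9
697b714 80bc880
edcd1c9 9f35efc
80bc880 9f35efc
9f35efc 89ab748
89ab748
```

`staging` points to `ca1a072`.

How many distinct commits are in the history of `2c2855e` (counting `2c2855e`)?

Walking parent pointers from 2c2855e: reachable set = {2c2855e, 697b714, 80bc880, 89ab748, 9f35efc, cc16e29, edcd1c9}.
That is 7 commits.

7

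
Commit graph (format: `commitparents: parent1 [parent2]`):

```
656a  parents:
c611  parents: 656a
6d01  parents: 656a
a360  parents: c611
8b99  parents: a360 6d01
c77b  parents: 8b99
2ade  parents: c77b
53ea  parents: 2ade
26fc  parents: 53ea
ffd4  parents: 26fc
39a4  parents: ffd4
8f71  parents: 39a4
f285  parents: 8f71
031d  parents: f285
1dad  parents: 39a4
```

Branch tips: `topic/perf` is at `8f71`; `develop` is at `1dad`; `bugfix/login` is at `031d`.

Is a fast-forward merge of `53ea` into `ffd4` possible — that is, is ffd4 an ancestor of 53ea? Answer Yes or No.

A fast-forward from ffd4 to 53ea is possible iff ffd4 is an ancestor of 53ea.
Ancestors of 53ea: {2ade, 53ea, 656a, 6d01, 8b99, a360, c611, c77b}.
ffd4 is not among them, so fast-forward is not possible.

No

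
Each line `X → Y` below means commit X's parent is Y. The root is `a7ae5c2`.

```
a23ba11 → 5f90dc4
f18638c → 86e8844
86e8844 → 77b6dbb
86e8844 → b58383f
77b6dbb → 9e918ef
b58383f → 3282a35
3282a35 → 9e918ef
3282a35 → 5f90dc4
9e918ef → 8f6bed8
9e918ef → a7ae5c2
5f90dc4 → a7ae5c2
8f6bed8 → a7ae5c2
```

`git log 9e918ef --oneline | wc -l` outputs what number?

Walking parent pointers from 9e918ef: reachable set = {8f6bed8, 9e918ef, a7ae5c2}.
That is 3 commits.

3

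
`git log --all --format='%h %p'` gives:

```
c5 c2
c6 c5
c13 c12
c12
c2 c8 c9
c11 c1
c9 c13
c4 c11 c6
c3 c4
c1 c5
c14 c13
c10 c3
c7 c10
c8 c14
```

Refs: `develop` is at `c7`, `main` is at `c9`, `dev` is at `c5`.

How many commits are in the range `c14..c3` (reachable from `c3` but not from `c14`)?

9

Reachable from c3: {c1, c11, c12, c13, c14, c2, c3, c4, c5, c6, c8, c9}.
Reachable from c14: {c12, c13, c14}.
In c3's history but not c14's: {c1, c11, c2, c3, c4, c5, c6, c8, c9} — 9 commits.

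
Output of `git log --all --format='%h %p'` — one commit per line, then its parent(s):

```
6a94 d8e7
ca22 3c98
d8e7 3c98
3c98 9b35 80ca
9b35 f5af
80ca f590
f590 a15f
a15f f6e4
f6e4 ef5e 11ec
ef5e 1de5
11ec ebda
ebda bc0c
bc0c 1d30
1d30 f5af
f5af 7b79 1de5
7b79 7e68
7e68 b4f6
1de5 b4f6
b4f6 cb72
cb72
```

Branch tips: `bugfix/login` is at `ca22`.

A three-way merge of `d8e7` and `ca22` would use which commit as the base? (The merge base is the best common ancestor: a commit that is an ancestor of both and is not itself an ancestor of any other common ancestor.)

3c98

Ancestors of d8e7: {11ec, 1d30, 1de5, 3c98, 7b79, 7e68, 80ca, 9b35, a15f, b4f6, bc0c, cb72, d8e7, ebda, ef5e, f590, f5af, f6e4}.
Ancestors of ca22: {11ec, 1d30, 1de5, 3c98, 7b79, 7e68, 80ca, 9b35, a15f, b4f6, bc0c, ca22, cb72, ebda, ef5e, f590, f5af, f6e4}.
Common ancestors: {11ec, 1d30, 1de5, 3c98, 7b79, 7e68, 80ca, 9b35, a15f, b4f6, bc0c, cb72, ebda, ef5e, f590, f5af, f6e4}.
Among these, 3c98 is not an ancestor of any other common ancestor — it is the merge base.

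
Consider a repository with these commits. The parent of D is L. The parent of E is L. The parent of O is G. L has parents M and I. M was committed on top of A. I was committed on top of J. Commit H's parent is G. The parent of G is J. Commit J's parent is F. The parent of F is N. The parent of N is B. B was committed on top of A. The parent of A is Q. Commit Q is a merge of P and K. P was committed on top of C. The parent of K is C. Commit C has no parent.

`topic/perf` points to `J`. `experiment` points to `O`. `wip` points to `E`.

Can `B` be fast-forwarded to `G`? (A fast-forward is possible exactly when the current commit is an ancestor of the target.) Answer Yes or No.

A fast-forward from B to G is possible iff B is an ancestor of G.
Ancestors of G: {A, B, C, F, G, J, K, N, P, Q}.
B is among them, so fast-forward is possible.

Yes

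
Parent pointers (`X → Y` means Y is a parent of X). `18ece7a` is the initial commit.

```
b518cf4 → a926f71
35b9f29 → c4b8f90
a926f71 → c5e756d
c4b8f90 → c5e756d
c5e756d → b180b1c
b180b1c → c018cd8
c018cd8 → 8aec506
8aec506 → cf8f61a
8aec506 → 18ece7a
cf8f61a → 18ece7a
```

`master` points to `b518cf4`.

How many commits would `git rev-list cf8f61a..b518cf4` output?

6

Reachable from b518cf4: {18ece7a, 8aec506, a926f71, b180b1c, b518cf4, c018cd8, c5e756d, cf8f61a}.
Reachable from cf8f61a: {18ece7a, cf8f61a}.
In b518cf4's history but not cf8f61a's: {8aec506, a926f71, b180b1c, b518cf4, c018cd8, c5e756d} — 6 commits.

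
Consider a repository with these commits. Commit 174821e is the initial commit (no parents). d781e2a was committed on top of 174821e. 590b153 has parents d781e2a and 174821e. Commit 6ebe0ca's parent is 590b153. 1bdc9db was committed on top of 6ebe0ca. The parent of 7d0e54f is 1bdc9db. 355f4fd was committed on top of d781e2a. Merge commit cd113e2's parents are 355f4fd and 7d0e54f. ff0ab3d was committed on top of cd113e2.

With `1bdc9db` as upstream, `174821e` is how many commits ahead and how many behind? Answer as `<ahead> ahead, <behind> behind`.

Reachable from 174821e: {174821e}.
Reachable from 1bdc9db: {174821e, 1bdc9db, 590b153, 6ebe0ca, d781e2a}.
Only in 174821e's history (ahead): {} — 0.
Only in 1bdc9db's history (behind): {1bdc9db, 590b153, 6ebe0ca, d781e2a} — 4.

0 ahead, 4 behind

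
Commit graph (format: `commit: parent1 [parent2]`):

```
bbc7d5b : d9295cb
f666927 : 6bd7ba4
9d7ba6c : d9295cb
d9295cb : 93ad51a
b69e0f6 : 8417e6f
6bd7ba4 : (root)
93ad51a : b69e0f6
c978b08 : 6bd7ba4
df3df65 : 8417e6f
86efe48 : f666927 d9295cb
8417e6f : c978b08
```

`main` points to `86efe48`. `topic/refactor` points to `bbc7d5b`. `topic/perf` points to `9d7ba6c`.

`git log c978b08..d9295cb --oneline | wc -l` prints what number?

4

Reachable from d9295cb: {6bd7ba4, 8417e6f, 93ad51a, b69e0f6, c978b08, d9295cb}.
Reachable from c978b08: {6bd7ba4, c978b08}.
In d9295cb's history but not c978b08's: {8417e6f, 93ad51a, b69e0f6, d9295cb} — 4 commits.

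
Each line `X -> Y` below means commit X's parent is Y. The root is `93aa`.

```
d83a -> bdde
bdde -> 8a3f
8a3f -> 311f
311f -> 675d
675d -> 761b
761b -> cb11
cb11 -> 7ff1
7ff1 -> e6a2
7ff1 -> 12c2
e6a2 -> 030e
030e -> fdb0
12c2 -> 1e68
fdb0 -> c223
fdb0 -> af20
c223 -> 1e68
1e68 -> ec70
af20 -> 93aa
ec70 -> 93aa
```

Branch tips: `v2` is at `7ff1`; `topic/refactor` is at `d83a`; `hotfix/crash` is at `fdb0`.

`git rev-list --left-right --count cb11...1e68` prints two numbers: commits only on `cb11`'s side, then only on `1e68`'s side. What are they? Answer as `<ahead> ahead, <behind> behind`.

Reachable from cb11: {030e, 12c2, 1e68, 7ff1, 93aa, af20, c223, cb11, e6a2, ec70, fdb0}.
Reachable from 1e68: {1e68, 93aa, ec70}.
Only in cb11's history (ahead): {030e, 12c2, 7ff1, af20, c223, cb11, e6a2, fdb0} — 8.
Only in 1e68's history (behind): {} — 0.

8 ahead, 0 behind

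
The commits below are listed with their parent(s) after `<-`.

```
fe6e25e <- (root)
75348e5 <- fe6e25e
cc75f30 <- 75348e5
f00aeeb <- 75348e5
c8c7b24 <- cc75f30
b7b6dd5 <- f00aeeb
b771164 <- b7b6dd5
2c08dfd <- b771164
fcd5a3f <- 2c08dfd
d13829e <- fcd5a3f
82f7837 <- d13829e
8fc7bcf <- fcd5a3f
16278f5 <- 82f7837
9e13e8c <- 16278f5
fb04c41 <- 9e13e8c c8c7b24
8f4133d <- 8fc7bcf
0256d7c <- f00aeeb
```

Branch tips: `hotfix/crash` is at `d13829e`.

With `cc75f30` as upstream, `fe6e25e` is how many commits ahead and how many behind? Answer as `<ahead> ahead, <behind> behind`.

Reachable from fe6e25e: {fe6e25e}.
Reachable from cc75f30: {75348e5, cc75f30, fe6e25e}.
Only in fe6e25e's history (ahead): {} — 0.
Only in cc75f30's history (behind): {75348e5, cc75f30} — 2.

0 ahead, 2 behind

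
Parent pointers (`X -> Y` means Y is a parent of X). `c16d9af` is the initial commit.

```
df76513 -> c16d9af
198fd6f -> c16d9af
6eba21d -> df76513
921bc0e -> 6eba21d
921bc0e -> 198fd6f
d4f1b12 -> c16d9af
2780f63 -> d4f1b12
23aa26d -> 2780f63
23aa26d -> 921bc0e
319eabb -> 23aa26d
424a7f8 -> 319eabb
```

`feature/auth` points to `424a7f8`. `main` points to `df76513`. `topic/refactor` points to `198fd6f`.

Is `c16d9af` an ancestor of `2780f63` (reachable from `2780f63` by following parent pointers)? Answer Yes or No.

Yes

Ancestors of 2780f63 (commits reachable by following parents): {2780f63, c16d9af, d4f1b12}.
c16d9af is in that set, so it is an ancestor of 2780f63.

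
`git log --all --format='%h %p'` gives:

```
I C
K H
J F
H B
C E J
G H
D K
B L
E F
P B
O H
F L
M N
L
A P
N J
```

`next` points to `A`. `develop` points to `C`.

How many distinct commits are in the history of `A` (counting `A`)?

Walking parent pointers from A: reachable set = {A, B, L, P}.
That is 4 commits.

4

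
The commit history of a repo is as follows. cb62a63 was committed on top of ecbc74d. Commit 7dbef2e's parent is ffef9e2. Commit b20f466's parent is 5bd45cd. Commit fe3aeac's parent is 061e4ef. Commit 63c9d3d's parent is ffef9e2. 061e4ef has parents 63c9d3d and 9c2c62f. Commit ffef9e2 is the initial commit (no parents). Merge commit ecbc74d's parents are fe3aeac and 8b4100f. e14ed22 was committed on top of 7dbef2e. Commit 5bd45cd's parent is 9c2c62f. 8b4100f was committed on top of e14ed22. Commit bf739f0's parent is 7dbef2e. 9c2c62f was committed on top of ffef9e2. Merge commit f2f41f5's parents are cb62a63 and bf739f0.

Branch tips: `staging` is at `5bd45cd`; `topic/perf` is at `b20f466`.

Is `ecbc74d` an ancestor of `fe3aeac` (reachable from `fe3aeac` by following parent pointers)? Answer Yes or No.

No

Ancestors of fe3aeac: {061e4ef, 63c9d3d, 9c2c62f, fe3aeac, ffef9e2}.
ecbc74d is not in that set, so it is not an ancestor of fe3aeac.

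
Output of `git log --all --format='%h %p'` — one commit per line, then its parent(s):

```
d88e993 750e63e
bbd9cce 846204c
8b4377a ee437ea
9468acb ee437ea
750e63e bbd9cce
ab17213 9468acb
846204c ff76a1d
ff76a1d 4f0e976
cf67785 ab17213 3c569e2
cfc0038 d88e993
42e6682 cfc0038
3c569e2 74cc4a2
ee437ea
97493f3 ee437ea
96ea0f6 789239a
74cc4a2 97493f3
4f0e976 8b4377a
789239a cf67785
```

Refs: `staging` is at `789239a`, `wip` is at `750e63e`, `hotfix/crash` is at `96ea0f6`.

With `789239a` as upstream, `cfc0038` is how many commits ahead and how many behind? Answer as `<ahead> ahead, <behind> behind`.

Reachable from cfc0038: {4f0e976, 750e63e, 846204c, 8b4377a, bbd9cce, cfc0038, d88e993, ee437ea, ff76a1d}.
Reachable from 789239a: {3c569e2, 74cc4a2, 789239a, 9468acb, 97493f3, ab17213, cf67785, ee437ea}.
Only in cfc0038's history (ahead): {4f0e976, 750e63e, 846204c, 8b4377a, bbd9cce, cfc0038, d88e993, ff76a1d} — 8.
Only in 789239a's history (behind): {3c569e2, 74cc4a2, 789239a, 9468acb, 97493f3, ab17213, cf67785} — 7.

8 ahead, 7 behind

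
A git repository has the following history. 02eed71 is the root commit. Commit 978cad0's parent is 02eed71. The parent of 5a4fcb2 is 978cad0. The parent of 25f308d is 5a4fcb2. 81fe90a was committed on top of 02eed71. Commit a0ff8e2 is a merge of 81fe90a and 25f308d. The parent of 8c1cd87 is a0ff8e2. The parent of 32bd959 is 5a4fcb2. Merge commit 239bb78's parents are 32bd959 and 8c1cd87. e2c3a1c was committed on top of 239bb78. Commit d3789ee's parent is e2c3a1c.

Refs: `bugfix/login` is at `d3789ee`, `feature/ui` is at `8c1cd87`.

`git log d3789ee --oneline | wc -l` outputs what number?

11

Walking parent pointers from d3789ee: reachable set = {02eed71, 239bb78, 25f308d, 32bd959, 5a4fcb2, 81fe90a, 8c1cd87, 978cad0, a0ff8e2, d3789ee, e2c3a1c}.
That is 11 commits.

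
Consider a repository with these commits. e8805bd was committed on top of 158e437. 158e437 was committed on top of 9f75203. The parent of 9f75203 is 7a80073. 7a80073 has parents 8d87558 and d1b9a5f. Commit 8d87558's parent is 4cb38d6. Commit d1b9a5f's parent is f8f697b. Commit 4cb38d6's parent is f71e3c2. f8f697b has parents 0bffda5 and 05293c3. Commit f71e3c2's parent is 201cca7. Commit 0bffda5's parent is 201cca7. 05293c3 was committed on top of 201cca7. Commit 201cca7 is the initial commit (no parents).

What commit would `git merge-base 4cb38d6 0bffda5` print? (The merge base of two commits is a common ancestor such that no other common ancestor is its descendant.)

Ancestors of 4cb38d6: {201cca7, 4cb38d6, f71e3c2}.
Ancestors of 0bffda5: {0bffda5, 201cca7}.
Common ancestors: {201cca7}.
The only common ancestor is 201cca7, so it is the merge base.

201cca7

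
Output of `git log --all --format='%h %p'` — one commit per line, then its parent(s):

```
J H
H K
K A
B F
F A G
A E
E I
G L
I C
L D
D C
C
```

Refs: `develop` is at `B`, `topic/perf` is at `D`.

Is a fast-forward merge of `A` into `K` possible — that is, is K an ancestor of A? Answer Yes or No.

A fast-forward from K to A is possible iff K is an ancestor of A.
Ancestors of A: {A, C, E, I}.
K is not among them, so fast-forward is not possible.

No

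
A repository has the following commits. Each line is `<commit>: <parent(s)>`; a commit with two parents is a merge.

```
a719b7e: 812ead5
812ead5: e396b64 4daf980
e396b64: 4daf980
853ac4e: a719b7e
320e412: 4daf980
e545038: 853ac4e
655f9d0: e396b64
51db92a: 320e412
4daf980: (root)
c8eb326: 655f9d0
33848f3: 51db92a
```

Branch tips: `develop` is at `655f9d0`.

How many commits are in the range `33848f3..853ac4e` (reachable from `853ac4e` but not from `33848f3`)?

4

Reachable from 853ac4e: {4daf980, 812ead5, 853ac4e, a719b7e, e396b64}.
Reachable from 33848f3: {320e412, 33848f3, 4daf980, 51db92a}.
In 853ac4e's history but not 33848f3's: {812ead5, 853ac4e, a719b7e, e396b64} — 4 commits.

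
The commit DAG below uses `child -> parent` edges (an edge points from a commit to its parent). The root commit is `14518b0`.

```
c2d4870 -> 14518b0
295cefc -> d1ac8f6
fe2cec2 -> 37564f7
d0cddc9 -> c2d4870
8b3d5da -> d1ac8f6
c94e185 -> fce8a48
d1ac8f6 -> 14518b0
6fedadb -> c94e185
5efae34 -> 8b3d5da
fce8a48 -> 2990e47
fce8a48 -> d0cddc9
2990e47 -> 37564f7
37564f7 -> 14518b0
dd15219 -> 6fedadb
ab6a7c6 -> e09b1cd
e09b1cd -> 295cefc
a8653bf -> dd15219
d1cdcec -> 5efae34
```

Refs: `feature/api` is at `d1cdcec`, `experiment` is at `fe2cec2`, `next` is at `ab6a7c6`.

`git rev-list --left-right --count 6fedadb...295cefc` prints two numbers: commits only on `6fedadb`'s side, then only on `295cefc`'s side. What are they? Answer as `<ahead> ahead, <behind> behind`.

7 ahead, 2 behind

Reachable from 6fedadb: {14518b0, 2990e47, 37564f7, 6fedadb, c2d4870, c94e185, d0cddc9, fce8a48}.
Reachable from 295cefc: {14518b0, 295cefc, d1ac8f6}.
Only in 6fedadb's history (ahead): {2990e47, 37564f7, 6fedadb, c2d4870, c94e185, d0cddc9, fce8a48} — 7.
Only in 295cefc's history (behind): {295cefc, d1ac8f6} — 2.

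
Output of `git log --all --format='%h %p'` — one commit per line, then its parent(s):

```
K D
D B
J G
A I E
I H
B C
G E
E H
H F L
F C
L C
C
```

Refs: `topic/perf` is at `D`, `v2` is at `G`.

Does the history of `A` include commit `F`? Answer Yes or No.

Ancestors of A (commits reachable by following parents): {A, C, E, F, H, I, L}.
F is in that set, so it is an ancestor of A.

Yes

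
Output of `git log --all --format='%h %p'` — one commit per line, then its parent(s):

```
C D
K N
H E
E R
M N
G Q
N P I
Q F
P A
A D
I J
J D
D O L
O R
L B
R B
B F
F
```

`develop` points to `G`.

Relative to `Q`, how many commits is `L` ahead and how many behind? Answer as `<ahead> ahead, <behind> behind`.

Reachable from L: {B, F, L}.
Reachable from Q: {F, Q}.
Only in L's history (ahead): {B, L} — 2.
Only in Q's history (behind): {Q} — 1.

2 ahead, 1 behind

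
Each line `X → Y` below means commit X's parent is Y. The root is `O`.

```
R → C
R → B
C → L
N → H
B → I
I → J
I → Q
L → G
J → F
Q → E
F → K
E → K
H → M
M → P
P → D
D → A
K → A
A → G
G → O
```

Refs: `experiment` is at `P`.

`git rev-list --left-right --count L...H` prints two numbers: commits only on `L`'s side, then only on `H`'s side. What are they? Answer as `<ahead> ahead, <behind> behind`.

1 ahead, 5 behind

Reachable from L: {G, L, O}.
Reachable from H: {A, D, G, H, M, O, P}.
Only in L's history (ahead): {L} — 1.
Only in H's history (behind): {A, D, H, M, P} — 5.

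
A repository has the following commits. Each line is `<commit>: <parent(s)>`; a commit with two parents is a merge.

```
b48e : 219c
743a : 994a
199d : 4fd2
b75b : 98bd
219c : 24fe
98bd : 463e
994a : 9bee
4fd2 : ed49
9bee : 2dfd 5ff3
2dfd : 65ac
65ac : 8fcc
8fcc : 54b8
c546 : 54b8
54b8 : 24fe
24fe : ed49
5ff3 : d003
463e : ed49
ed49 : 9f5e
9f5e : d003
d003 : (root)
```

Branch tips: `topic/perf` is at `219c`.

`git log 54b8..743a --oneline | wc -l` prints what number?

7

Reachable from 743a: {24fe, 2dfd, 54b8, 5ff3, 65ac, 743a, 8fcc, 994a, 9bee, 9f5e, d003, ed49}.
Reachable from 54b8: {24fe, 54b8, 9f5e, d003, ed49}.
In 743a's history but not 54b8's: {2dfd, 5ff3, 65ac, 743a, 8fcc, 994a, 9bee} — 7 commits.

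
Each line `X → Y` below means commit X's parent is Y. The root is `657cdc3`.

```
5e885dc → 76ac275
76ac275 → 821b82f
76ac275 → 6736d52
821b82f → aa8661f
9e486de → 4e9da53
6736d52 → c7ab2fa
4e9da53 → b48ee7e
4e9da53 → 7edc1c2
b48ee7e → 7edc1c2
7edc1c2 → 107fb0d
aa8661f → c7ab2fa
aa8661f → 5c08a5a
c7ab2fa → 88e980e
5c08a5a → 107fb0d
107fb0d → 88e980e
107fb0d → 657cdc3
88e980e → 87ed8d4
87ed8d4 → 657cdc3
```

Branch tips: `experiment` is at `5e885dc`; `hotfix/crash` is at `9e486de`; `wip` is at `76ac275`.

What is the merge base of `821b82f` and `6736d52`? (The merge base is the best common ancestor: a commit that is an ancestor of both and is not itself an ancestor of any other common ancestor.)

c7ab2fa

Ancestors of 821b82f: {107fb0d, 5c08a5a, 657cdc3, 821b82f, 87ed8d4, 88e980e, aa8661f, c7ab2fa}.
Ancestors of 6736d52: {657cdc3, 6736d52, 87ed8d4, 88e980e, c7ab2fa}.
Common ancestors: {657cdc3, 87ed8d4, 88e980e, c7ab2fa}.
Among these, c7ab2fa is not an ancestor of any other common ancestor — it is the merge base.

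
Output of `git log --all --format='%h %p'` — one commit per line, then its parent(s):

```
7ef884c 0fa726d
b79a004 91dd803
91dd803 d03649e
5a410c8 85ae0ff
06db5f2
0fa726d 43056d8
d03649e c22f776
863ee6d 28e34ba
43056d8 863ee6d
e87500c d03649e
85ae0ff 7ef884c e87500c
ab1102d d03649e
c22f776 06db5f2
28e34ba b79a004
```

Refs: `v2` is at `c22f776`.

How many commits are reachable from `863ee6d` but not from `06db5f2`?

Reachable from 863ee6d: {06db5f2, 28e34ba, 863ee6d, 91dd803, b79a004, c22f776, d03649e}.
Reachable from 06db5f2: {06db5f2}.
In 863ee6d's history but not 06db5f2's: {28e34ba, 863ee6d, 91dd803, b79a004, c22f776, d03649e} — 6 commits.

6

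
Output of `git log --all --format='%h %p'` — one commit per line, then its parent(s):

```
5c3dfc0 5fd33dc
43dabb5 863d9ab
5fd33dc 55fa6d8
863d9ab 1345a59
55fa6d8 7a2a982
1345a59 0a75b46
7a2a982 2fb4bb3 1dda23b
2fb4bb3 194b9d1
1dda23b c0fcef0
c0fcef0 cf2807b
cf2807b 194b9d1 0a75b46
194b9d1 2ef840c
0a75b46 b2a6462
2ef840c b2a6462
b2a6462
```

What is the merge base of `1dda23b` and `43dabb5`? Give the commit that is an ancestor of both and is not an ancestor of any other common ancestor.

0a75b46

Ancestors of 1dda23b: {0a75b46, 194b9d1, 1dda23b, 2ef840c, b2a6462, c0fcef0, cf2807b}.
Ancestors of 43dabb5: {0a75b46, 1345a59, 43dabb5, 863d9ab, b2a6462}.
Common ancestors: {0a75b46, b2a6462}.
Among these, 0a75b46 is not an ancestor of any other common ancestor — it is the merge base.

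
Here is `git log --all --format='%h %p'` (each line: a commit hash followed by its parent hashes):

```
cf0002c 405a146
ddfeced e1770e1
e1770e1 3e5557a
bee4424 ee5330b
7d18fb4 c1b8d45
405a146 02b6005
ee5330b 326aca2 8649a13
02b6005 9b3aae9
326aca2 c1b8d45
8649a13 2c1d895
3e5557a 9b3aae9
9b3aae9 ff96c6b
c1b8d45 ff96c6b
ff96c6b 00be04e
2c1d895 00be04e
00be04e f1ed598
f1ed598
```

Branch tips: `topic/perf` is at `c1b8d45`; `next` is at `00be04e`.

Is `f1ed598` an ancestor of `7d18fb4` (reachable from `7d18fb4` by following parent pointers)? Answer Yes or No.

Ancestors of 7d18fb4 (commits reachable by following parents): {00be04e, 7d18fb4, c1b8d45, f1ed598, ff96c6b}.
f1ed598 is in that set, so it is an ancestor of 7d18fb4.

Yes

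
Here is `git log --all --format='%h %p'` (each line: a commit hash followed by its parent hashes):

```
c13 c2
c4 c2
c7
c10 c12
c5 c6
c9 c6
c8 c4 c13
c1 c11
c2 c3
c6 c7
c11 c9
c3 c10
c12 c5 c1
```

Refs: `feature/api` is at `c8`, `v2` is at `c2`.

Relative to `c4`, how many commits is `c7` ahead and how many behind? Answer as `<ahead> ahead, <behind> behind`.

Reachable from c7: {c7}.
Reachable from c4: {c1, c10, c11, c12, c2, c3, c4, c5, c6, c7, c9}.
Only in c7's history (ahead): {} — 0.
Only in c4's history (behind): {c1, c10, c11, c12, c2, c3, c4, c5, c6, c9} — 10.

0 ahead, 10 behind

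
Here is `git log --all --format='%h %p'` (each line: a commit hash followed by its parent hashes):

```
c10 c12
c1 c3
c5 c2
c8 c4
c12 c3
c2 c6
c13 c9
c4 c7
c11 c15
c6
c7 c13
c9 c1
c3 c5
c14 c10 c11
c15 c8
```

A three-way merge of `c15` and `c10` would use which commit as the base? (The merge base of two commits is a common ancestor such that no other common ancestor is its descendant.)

Ancestors of c15: {c1, c13, c15, c2, c3, c4, c5, c6, c7, c8, c9}.
Ancestors of c10: {c10, c12, c2, c3, c5, c6}.
Common ancestors: {c2, c3, c5, c6}.
Among these, c3 is not an ancestor of any other common ancestor — it is the merge base.

c3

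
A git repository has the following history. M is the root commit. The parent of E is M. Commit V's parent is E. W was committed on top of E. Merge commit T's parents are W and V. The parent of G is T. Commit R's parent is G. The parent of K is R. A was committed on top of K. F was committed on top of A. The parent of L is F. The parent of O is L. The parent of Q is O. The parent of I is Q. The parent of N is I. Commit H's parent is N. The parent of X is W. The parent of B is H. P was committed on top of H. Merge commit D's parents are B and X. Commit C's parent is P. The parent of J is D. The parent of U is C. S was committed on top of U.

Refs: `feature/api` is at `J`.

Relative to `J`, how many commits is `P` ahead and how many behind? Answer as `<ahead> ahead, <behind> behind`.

Reachable from P: {A, E, F, G, H, I, K, L, M, N, O, P, Q, R, T, V, W}.
Reachable from J: {A, B, D, E, F, G, H, I, J, K, L, M, N, O, Q, R, T, V, W, X}.
Only in P's history (ahead): {P} — 1.
Only in J's history (behind): {B, D, J, X} — 4.

1 ahead, 4 behind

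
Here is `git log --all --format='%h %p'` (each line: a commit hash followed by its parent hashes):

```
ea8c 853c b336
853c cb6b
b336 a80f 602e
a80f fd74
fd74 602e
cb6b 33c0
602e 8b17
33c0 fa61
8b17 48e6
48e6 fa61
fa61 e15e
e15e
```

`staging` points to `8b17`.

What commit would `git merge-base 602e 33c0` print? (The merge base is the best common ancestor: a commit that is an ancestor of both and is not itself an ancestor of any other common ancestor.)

fa61

Ancestors of 602e: {48e6, 602e, 8b17, e15e, fa61}.
Ancestors of 33c0: {33c0, e15e, fa61}.
Common ancestors: {e15e, fa61}.
Among these, fa61 is not an ancestor of any other common ancestor — it is the merge base.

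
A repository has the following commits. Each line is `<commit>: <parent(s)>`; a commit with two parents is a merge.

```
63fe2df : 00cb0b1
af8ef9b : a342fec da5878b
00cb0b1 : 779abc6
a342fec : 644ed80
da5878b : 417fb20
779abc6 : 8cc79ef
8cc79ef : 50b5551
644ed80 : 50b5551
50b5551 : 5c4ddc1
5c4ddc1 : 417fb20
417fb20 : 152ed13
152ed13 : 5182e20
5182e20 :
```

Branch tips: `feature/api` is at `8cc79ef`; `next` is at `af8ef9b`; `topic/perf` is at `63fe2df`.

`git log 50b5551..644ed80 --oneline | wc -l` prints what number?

1

Reachable from 644ed80: {152ed13, 417fb20, 50b5551, 5182e20, 5c4ddc1, 644ed80}.
Reachable from 50b5551: {152ed13, 417fb20, 50b5551, 5182e20, 5c4ddc1}.
In 644ed80's history but not 50b5551's: {644ed80} — 1 commit.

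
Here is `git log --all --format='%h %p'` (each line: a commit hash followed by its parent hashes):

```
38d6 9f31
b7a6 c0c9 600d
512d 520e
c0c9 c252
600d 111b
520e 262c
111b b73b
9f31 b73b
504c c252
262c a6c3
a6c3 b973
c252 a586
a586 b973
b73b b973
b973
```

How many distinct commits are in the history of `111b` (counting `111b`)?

3

Walking parent pointers from 111b: reachable set = {111b, b73b, b973}.
That is 3 commits.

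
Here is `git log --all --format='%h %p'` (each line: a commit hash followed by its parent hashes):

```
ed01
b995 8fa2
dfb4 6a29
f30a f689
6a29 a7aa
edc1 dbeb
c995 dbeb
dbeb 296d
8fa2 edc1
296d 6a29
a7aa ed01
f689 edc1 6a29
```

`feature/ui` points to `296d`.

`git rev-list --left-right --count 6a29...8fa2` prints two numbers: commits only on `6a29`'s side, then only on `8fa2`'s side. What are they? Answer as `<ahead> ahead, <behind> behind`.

0 ahead, 4 behind

Reachable from 6a29: {6a29, a7aa, ed01}.
Reachable from 8fa2: {296d, 6a29, 8fa2, a7aa, dbeb, ed01, edc1}.
Only in 6a29's history (ahead): {} — 0.
Only in 8fa2's history (behind): {296d, 8fa2, dbeb, edc1} — 4.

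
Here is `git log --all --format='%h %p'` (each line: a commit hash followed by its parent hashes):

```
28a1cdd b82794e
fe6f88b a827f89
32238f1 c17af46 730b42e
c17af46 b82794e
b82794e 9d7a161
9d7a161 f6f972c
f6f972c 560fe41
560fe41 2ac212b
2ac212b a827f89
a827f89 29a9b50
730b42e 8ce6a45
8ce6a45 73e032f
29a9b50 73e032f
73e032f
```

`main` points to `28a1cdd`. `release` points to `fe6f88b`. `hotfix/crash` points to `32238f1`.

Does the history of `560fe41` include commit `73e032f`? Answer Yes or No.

Yes

Ancestors of 560fe41 (commits reachable by following parents): {29a9b50, 2ac212b, 560fe41, 73e032f, a827f89}.
73e032f is in that set, so it is an ancestor of 560fe41.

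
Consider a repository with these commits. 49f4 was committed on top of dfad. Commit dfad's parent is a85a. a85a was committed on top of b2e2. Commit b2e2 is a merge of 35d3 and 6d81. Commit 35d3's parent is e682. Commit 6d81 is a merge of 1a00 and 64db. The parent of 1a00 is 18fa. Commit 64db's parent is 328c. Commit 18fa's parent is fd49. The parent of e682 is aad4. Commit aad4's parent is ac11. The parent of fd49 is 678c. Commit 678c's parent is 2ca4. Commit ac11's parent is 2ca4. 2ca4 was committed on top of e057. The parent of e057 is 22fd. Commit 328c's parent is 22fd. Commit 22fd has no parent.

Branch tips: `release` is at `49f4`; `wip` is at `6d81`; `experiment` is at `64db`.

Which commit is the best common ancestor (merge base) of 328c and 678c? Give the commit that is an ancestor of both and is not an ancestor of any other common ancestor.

Ancestors of 328c: {22fd, 328c}.
Ancestors of 678c: {22fd, 2ca4, 678c, e057}.
Common ancestors: {22fd}.
The only common ancestor is 22fd, so it is the merge base.

22fd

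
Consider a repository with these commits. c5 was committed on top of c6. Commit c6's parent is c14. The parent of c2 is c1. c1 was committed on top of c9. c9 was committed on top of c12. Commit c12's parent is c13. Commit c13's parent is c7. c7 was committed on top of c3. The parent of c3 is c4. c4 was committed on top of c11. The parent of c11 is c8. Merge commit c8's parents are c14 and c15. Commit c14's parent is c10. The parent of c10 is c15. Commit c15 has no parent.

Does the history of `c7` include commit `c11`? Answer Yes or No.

Ancestors of c7 (commits reachable by following parents): {c10, c11, c14, c15, c3, c4, c7, c8}.
c11 is in that set, so it is an ancestor of c7.

Yes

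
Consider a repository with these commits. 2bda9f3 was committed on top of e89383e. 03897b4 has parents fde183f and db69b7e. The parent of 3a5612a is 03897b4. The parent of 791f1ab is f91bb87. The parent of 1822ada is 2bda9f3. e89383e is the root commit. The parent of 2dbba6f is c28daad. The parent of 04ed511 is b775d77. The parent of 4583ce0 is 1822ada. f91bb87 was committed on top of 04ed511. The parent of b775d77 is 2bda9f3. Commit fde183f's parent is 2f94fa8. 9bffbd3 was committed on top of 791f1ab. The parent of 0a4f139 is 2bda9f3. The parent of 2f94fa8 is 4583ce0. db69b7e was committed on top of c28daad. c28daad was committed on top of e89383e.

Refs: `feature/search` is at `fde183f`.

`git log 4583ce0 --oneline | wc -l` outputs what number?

4

Walking parent pointers from 4583ce0: reachable set = {1822ada, 2bda9f3, 4583ce0, e89383e}.
That is 4 commits.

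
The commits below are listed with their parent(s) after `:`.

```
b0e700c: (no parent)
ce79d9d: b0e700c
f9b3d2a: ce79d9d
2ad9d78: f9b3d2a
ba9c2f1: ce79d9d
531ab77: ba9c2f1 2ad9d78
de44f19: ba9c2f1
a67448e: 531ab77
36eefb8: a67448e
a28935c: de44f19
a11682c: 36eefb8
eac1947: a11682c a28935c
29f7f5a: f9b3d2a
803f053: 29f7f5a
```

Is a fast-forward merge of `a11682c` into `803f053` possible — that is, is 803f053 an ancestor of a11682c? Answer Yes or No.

No

A fast-forward from 803f053 to a11682c is possible iff 803f053 is an ancestor of a11682c.
Ancestors of a11682c: {2ad9d78, 36eefb8, 531ab77, a11682c, a67448e, b0e700c, ba9c2f1, ce79d9d, f9b3d2a}.
803f053 is not among them, so fast-forward is not possible.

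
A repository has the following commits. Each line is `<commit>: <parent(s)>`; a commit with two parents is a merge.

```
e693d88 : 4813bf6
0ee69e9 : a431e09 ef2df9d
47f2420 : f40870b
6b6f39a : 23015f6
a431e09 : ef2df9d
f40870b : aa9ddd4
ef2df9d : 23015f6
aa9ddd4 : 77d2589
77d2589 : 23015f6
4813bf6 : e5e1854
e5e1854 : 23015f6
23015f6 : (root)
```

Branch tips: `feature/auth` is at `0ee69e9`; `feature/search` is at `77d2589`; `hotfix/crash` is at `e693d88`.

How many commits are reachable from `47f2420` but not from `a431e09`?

Reachable from 47f2420: {23015f6, 47f2420, 77d2589, aa9ddd4, f40870b}.
Reachable from a431e09: {23015f6, a431e09, ef2df9d}.
In 47f2420's history but not a431e09's: {47f2420, 77d2589, aa9ddd4, f40870b} — 4 commits.

4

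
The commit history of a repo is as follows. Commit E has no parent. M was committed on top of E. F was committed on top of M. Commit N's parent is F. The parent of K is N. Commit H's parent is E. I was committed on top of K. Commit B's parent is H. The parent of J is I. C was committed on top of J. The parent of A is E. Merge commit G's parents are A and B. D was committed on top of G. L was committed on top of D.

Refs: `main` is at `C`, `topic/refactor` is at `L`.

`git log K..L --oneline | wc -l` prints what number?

Reachable from L: {A, B, D, E, G, H, L}.
Reachable from K: {E, F, K, M, N}.
In L's history but not K's: {A, B, D, G, H, L} — 6 commits.

6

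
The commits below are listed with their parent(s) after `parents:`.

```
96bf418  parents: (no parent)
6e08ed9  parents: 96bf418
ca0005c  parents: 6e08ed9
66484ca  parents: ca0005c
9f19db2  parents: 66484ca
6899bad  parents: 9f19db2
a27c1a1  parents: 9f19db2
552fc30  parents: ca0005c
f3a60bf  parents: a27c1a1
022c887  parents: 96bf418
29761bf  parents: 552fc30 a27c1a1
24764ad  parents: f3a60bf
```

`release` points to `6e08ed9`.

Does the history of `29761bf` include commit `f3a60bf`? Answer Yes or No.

No

Ancestors of 29761bf: {29761bf, 552fc30, 66484ca, 6e08ed9, 96bf418, 9f19db2, a27c1a1, ca0005c}.
f3a60bf is not in that set, so it is not an ancestor of 29761bf.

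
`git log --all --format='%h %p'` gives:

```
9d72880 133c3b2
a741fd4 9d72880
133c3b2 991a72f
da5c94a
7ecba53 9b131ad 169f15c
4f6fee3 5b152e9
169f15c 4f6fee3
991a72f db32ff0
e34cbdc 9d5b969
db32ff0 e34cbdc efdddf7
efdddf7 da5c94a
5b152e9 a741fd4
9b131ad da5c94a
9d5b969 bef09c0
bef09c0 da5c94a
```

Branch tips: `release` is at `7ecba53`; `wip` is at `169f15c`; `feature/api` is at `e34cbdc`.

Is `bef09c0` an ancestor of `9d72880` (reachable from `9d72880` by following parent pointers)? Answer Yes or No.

Ancestors of 9d72880 (commits reachable by following parents): {133c3b2, 991a72f, 9d5b969, 9d72880, bef09c0, da5c94a, db32ff0, e34cbdc, efdddf7}.
bef09c0 is in that set, so it is an ancestor of 9d72880.

Yes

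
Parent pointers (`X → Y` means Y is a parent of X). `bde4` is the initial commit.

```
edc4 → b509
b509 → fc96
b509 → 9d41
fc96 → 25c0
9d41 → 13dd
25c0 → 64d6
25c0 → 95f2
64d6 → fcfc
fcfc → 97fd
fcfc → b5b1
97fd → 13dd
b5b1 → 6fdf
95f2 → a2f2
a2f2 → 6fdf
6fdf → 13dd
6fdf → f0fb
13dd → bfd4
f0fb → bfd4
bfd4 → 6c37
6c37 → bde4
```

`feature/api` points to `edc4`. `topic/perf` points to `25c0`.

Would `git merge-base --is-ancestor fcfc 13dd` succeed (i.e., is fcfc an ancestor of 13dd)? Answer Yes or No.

No

Ancestors of 13dd: {13dd, 6c37, bde4, bfd4}.
fcfc is not in that set, so it is not an ancestor of 13dd.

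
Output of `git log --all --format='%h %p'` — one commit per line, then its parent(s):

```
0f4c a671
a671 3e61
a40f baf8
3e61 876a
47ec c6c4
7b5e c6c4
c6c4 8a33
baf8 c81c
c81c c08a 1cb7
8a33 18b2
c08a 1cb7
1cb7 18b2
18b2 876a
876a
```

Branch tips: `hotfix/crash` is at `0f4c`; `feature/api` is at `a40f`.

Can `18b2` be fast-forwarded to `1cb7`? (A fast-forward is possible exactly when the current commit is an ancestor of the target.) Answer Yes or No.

Yes

A fast-forward from 18b2 to 1cb7 is possible iff 18b2 is an ancestor of 1cb7.
Ancestors of 1cb7: {18b2, 1cb7, 876a}.
18b2 is among them, so fast-forward is possible.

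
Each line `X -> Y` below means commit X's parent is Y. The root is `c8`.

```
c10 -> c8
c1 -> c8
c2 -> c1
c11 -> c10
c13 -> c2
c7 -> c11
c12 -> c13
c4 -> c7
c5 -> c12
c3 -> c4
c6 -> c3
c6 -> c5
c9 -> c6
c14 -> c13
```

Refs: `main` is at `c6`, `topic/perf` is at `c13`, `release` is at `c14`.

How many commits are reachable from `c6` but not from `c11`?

9

Reachable from c6: {c1, c10, c11, c12, c13, c2, c3, c4, c5, c6, c7, c8}.
Reachable from c11: {c10, c11, c8}.
In c6's history but not c11's: {c1, c12, c13, c2, c3, c4, c5, c6, c7} — 9 commits.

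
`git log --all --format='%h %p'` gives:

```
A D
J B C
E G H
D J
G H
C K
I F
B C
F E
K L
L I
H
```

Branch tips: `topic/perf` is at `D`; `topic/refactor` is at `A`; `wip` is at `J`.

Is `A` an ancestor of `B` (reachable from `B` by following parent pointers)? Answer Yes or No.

Ancestors of B: {B, C, E, F, G, H, I, K, L}.
A is not in that set, so it is not an ancestor of B.

No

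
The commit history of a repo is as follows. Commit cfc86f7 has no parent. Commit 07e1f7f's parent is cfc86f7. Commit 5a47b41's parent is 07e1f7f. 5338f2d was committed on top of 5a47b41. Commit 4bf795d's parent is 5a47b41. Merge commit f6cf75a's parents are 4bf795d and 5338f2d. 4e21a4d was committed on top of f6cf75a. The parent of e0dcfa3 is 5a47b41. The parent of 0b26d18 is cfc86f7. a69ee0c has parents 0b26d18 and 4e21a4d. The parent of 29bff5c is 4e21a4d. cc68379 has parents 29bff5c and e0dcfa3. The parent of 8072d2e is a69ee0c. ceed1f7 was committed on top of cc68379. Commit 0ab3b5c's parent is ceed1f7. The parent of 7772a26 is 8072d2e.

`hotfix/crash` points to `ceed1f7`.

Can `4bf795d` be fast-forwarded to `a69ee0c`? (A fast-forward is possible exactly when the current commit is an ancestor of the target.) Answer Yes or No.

Yes

A fast-forward from 4bf795d to a69ee0c is possible iff 4bf795d is an ancestor of a69ee0c.
Ancestors of a69ee0c: {07e1f7f, 0b26d18, 4bf795d, 4e21a4d, 5338f2d, 5a47b41, a69ee0c, cfc86f7, f6cf75a}.
4bf795d is among them, so fast-forward is possible.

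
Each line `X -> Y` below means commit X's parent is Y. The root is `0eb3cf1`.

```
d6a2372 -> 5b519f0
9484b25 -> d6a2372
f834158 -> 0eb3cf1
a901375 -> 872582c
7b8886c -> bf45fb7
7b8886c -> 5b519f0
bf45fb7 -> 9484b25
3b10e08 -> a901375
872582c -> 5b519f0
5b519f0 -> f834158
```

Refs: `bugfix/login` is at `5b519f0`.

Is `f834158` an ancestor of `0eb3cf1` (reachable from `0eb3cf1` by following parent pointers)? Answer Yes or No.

No

Ancestors of 0eb3cf1: {0eb3cf1}.
f834158 is not in that set, so it is not an ancestor of 0eb3cf1.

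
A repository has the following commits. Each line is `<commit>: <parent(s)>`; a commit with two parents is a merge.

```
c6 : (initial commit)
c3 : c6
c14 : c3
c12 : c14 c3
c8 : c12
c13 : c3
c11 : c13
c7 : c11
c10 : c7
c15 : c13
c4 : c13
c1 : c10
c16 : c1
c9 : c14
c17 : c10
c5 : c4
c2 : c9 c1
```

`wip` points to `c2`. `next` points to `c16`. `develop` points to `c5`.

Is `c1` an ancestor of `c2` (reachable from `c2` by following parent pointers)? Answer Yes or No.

Ancestors of c2 (commits reachable by following parents): {c1, c10, c11, c13, c14, c2, c3, c6, c7, c9}.
c1 is in that set, so it is an ancestor of c2.

Yes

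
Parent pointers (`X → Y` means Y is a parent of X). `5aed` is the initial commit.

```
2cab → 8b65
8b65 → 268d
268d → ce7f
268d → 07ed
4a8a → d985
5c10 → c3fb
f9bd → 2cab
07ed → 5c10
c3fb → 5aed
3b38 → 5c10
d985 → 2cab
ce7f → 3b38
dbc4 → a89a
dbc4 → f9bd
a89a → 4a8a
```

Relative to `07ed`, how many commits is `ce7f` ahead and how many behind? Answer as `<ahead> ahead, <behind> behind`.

Reachable from ce7f: {3b38, 5aed, 5c10, c3fb, ce7f}.
Reachable from 07ed: {07ed, 5aed, 5c10, c3fb}.
Only in ce7f's history (ahead): {3b38, ce7f} — 2.
Only in 07ed's history (behind): {07ed} — 1.

2 ahead, 1 behind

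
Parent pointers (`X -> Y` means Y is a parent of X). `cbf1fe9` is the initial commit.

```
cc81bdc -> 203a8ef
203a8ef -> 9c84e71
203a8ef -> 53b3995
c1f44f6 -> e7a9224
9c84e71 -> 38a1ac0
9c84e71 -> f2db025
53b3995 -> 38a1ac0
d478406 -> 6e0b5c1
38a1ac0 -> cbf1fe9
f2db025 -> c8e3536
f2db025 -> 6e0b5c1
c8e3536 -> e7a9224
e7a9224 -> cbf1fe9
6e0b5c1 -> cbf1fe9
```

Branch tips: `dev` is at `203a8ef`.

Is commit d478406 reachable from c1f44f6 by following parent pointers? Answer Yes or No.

No

Ancestors of c1f44f6: {c1f44f6, cbf1fe9, e7a9224}.
d478406 is not in that set, so it is not an ancestor of c1f44f6.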